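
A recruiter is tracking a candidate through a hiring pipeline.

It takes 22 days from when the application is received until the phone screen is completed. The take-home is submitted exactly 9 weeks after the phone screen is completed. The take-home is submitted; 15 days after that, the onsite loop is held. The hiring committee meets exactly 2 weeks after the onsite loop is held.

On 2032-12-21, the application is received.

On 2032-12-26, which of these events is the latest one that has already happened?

The application is received: Dec 21, 2032.
The phone screen is completed: Dec 21, 2032 + 22 days = Jan 12, 2033.
The take-home is submitted: Jan 12, 2033 + 9 weeks = Mar 16, 2033.
The onsite loop is held: Mar 16, 2033 + 15 days = Mar 31, 2033.
The hiring committee meets: Mar 31, 2033 + 2 weeks = Apr 14, 2033.
Dec 26, 2032 falls between when the application is received (Dec 21, 2032) and when the phone screen is completed (Jan 12, 2033).

The application is received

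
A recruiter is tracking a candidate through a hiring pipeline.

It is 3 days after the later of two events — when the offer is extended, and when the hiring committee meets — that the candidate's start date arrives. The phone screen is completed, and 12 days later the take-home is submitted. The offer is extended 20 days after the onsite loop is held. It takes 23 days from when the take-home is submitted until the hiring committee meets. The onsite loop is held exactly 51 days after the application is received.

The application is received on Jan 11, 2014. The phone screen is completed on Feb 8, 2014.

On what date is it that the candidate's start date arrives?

The application is received: Jan 11, 2014.
The onsite loop is held: Jan 11, 2014 + 51 days = Mar 3, 2014.
The offer is extended: Mar 3, 2014 + 20 days = Mar 23, 2014.
The phone screen is completed: Feb 8, 2014.
The take-home is submitted: Feb 8, 2014 + 12 days = Feb 20, 2014.
The hiring committee meets: Feb 20, 2014 + 23 days = Mar 15, 2014.
Both prerequisites met — the offer is extended (Mar 23, 2014), the hiring committee meets (Mar 15, 2014); the later is Mar 23, 2014.
The candidate's start date arrives: Mar 23, 2014 + 3 days = Mar 26, 2014.

Mar 26, 2014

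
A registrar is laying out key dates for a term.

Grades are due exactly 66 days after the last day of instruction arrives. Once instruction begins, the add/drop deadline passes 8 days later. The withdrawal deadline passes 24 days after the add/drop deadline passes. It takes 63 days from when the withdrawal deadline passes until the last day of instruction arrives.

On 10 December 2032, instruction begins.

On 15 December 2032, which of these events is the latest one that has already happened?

Instruction begins: Dec 10, 2032.
The add/drop deadline passes: Dec 10, 2032 + 8 days = Dec 18, 2032.
The withdrawal deadline passes: Dec 18, 2032 + 24 days = Jan 11, 2033.
The last day of instruction arrives: Jan 11, 2033 + 63 days = Mar 15, 2033.
Grades are due: Mar 15, 2033 + 66 days = May 20, 2033.
Dec 15, 2032 falls between when instruction begins (Dec 10, 2032) and when the add/drop deadline passes (Dec 18, 2032).

Instruction begins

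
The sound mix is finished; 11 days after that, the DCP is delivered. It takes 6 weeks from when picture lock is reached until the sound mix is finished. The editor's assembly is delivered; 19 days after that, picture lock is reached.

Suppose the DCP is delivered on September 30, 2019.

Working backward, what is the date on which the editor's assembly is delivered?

July 20, 2019

The DCP is delivered: Sep 30, 2019.
The sound mix is finished: Sep 30, 2019 − 11 days = Sep 19, 2019.
Picture lock is reached: Sep 19, 2019 − 6 weeks = Aug 8, 2019.
The editor's assembly is delivered: Aug 8, 2019 − 19 days = Jul 20, 2019.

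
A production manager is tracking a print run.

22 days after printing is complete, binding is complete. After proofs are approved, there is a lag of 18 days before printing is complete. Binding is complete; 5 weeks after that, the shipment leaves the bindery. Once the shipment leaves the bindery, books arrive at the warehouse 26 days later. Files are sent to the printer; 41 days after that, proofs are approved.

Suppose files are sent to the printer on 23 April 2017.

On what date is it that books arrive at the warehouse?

Files are sent to the printer: Apr 23, 2017.
Proofs are approved: Apr 23, 2017 + 41 days = Jun 3, 2017.
Printing is complete: Jun 3, 2017 + 18 days = Jun 21, 2017.
Binding is complete: Jun 21, 2017 + 22 days = Jul 13, 2017.
The shipment leaves the bindery: Jul 13, 2017 + 5 weeks = Aug 17, 2017.
Books arrive at the warehouse: Aug 17, 2017 + 26 days = Sep 12, 2017.

12 September 2017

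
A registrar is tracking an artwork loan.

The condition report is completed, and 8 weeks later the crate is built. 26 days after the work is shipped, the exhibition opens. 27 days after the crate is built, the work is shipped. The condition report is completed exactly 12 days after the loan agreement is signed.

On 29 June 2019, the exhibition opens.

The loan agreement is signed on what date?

28 February 2019

The exhibition opens: Jun 29, 2019.
The work is shipped: Jun 29, 2019 − 26 days = Jun 3, 2019.
The crate is built: Jun 3, 2019 − 27 days = May 7, 2019.
The condition report is completed: May 7, 2019 − 8 weeks = Mar 12, 2019.
The loan agreement is signed: Mar 12, 2019 − 12 days = Feb 28, 2019.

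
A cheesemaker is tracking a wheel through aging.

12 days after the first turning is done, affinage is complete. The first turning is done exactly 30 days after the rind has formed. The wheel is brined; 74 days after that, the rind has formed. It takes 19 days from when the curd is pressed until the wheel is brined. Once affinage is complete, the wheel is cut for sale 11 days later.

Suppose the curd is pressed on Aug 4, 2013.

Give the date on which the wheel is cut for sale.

The curd is pressed: Aug 4, 2013.
The wheel is brined: Aug 4, 2013 + 19 days = Aug 23, 2013.
The rind has formed: Aug 23, 2013 + 74 days = Nov 5, 2013.
The first turning is done: Nov 5, 2013 + 30 days = Dec 5, 2013.
Affinage is complete: Dec 5, 2013 + 12 days = Dec 17, 2013.
The wheel is cut for sale: Dec 17, 2013 + 11 days = Dec 28, 2013.

Dec 28, 2013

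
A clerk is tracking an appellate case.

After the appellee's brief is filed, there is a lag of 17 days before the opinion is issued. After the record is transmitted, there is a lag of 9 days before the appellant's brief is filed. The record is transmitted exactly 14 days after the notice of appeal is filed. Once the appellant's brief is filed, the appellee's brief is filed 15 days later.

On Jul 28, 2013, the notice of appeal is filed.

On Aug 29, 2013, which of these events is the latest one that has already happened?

The notice of appeal is filed: Jul 28, 2013.
The record is transmitted: Jul 28, 2013 + 14 days = Aug 11, 2013.
The appellant's brief is filed: Aug 11, 2013 + 9 days = Aug 20, 2013.
The appellee's brief is filed: Aug 20, 2013 + 15 days = Sep 4, 2013.
The opinion is issued: Sep 4, 2013 + 17 days = Sep 21, 2013.
Aug 29, 2013 falls between when the appellant's brief is filed (Aug 20, 2013) and when the appellee's brief is filed (Sep 4, 2013).

The appellant's brief is filed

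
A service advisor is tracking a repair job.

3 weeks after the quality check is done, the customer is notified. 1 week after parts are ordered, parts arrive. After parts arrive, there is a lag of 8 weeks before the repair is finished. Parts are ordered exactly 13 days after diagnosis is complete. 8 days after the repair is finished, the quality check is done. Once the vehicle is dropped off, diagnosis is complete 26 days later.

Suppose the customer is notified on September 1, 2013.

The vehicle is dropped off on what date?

April 23, 2013

The customer is notified: Sep 1, 2013.
The quality check is done: Sep 1, 2013 − 3 weeks = Aug 11, 2013.
The repair is finished: Aug 11, 2013 − 8 days = Aug 3, 2013.
Parts arrive: Aug 3, 2013 − 8 weeks = Jun 8, 2013.
Parts are ordered: Jun 8, 2013 − 1 week = Jun 1, 2013.
Diagnosis is complete: Jun 1, 2013 − 13 days = May 19, 2013.
The vehicle is dropped off: May 19, 2013 − 26 days = Apr 23, 2013.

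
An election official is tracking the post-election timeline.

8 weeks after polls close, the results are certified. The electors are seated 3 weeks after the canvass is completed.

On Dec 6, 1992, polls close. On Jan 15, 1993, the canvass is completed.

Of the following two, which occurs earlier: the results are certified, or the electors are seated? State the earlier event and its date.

Polls close: Dec 6, 1992.
The results are certified: Dec 6, 1992 + 8 weeks = Jan 31, 1993.
The canvass is completed: Jan 15, 1993.
The electors are seated: Jan 15, 1993 + 3 weeks = Feb 5, 1993.
Comparing: the results are certified on Jan 31, 1993 vs the electors are seated on Feb 5, 1993. Earlier: the results are certified.

The results are certified — Jan 31, 1993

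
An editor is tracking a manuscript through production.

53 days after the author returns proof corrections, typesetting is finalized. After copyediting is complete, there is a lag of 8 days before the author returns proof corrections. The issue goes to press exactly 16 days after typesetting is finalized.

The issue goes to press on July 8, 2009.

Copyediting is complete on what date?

The issue goes to press: Jul 8, 2009.
Typesetting is finalized: Jul 8, 2009 − 16 days = Jun 22, 2009.
The author returns proof corrections: Jun 22, 2009 − 53 days = Apr 30, 2009.
Copyediting is complete: Apr 30, 2009 − 8 days = Apr 22, 2009.

April 22, 2009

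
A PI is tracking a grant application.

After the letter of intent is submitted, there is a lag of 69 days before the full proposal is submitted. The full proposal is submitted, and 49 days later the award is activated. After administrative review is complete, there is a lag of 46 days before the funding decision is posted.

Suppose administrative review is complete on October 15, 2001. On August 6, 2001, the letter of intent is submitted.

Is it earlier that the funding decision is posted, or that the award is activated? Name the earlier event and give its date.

Administrative review is complete: Oct 15, 2001.
The funding decision is posted: Oct 15, 2001 + 46 days = Nov 30, 2001.
The letter of intent is submitted: Aug 6, 2001.
The full proposal is submitted: Aug 6, 2001 + 69 days = Oct 14, 2001.
The award is activated: Oct 14, 2001 + 49 days = Dec 2, 2001.
Comparing: the funding decision is posted on Nov 30, 2001 vs the award is activated on Dec 2, 2001. Earlier: the funding decision is posted.

The funding decision is posted — November 30, 2001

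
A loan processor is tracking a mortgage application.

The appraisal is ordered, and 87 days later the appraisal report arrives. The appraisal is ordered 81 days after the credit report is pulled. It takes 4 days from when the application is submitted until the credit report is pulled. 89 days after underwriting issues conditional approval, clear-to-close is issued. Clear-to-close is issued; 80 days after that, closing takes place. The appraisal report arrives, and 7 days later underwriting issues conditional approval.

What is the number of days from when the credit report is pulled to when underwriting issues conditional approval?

175 days

Causal path: the credit report is pulled → the appraisal is ordered → the appraisal report arrives → underwriting issues conditional approval.
Total delay along the path: 81 + 87 + 7 = 175 days.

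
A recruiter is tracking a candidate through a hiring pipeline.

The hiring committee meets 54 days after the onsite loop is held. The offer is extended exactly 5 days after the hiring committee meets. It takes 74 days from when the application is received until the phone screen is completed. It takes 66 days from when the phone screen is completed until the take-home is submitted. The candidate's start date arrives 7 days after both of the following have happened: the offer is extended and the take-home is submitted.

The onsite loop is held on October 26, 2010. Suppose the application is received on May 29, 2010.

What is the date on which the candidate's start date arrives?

December 31, 2010

The onsite loop is held: Oct 26, 2010.
The hiring committee meets: Oct 26, 2010 + 54 days = Dec 19, 2010.
The offer is extended: Dec 19, 2010 + 5 days = Dec 24, 2010.
The application is received: May 29, 2010.
The phone screen is completed: May 29, 2010 + 74 days = Aug 11, 2010.
The take-home is submitted: Aug 11, 2010 + 66 days = Oct 16, 2010.
Both prerequisites met — the offer is extended (Dec 24, 2010), the take-home is submitted (Oct 16, 2010); the later is Dec 24, 2010.
The candidate's start date arrives: Dec 24, 2010 + 7 days = Dec 31, 2010.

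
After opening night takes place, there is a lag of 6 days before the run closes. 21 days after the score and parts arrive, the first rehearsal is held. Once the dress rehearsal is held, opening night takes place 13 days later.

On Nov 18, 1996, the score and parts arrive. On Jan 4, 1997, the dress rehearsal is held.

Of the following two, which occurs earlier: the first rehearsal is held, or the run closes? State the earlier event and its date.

The first rehearsal is held — Dec 9, 1996

The score and parts arrive: Nov 18, 1996.
The first rehearsal is held: Nov 18, 1996 + 21 days = Dec 9, 1996.
The dress rehearsal is held: Jan 4, 1997.
Opening night takes place: Jan 4, 1997 + 13 days = Jan 17, 1997.
The run closes: Jan 17, 1997 + 6 days = Jan 23, 1997.
Comparing: the first rehearsal is held on Dec 9, 1996 vs the run closes on Jan 23, 1997. Earlier: the first rehearsal is held.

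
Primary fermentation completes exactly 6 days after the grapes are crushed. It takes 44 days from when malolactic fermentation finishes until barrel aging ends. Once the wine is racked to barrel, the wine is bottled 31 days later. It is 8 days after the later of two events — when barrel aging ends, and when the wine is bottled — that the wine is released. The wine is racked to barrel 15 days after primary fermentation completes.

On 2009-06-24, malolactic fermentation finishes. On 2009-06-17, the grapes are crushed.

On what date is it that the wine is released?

2009-08-16

Malolactic fermentation finishes: Jun 24, 2009.
Barrel aging ends: Jun 24, 2009 + 44 days = Aug 7, 2009.
The grapes are crushed: Jun 17, 2009.
Primary fermentation completes: Jun 17, 2009 + 6 days = Jun 23, 2009.
The wine is racked to barrel: Jun 23, 2009 + 15 days = Jul 8, 2009.
The wine is bottled: Jul 8, 2009 + 31 days = Aug 8, 2009.
Both prerequisites met — barrel aging ends (Aug 7, 2009), the wine is bottled (Aug 8, 2009); the later is Aug 8, 2009.
The wine is released: Aug 8, 2009 + 8 days = Aug 16, 2009.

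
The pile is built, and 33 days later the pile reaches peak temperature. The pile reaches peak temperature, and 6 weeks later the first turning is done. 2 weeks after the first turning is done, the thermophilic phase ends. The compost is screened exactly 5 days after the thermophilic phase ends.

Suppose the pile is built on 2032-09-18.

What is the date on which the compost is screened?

The pile is built: Sep 18, 2032.
The pile reaches peak temperature: Sep 18, 2032 + 33 days = Oct 21, 2032.
The first turning is done: Oct 21, 2032 + 6 weeks = Dec 2, 2032.
The thermophilic phase ends: Dec 2, 2032 + 2 weeks = Dec 16, 2032.
The compost is screened: Dec 16, 2032 + 5 days = Dec 21, 2032.

2032-12-21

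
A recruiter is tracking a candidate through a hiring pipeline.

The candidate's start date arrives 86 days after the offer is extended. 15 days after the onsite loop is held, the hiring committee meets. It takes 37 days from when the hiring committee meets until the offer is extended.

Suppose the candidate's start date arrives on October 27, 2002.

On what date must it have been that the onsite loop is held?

June 11, 2002

The candidate's start date arrives: Oct 27, 2002.
The offer is extended: Oct 27, 2002 − 86 days = Aug 2, 2002.
The hiring committee meets: Aug 2, 2002 − 37 days = Jun 26, 2002.
The onsite loop is held: Jun 26, 2002 − 15 days = Jun 11, 2002.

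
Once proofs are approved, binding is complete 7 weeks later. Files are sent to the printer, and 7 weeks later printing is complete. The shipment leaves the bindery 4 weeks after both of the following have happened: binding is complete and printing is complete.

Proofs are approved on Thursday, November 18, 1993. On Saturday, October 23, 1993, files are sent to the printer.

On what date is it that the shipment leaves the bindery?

Proofs are approved: Nov 18, 1993.
Binding is complete: Nov 18, 1993 + 7 weeks = Jan 6, 1994.
Files are sent to the printer: Oct 23, 1993.
Printing is complete: Oct 23, 1993 + 7 weeks = Dec 11, 1993.
Both prerequisites met — binding is complete (Jan 6, 1994), printing is complete (Dec 11, 1993); the later is Jan 6, 1994.
The shipment leaves the bindery: Jan 6, 1994 + 4 weeks = Feb 3, 1994.

Thursday, February 3, 1994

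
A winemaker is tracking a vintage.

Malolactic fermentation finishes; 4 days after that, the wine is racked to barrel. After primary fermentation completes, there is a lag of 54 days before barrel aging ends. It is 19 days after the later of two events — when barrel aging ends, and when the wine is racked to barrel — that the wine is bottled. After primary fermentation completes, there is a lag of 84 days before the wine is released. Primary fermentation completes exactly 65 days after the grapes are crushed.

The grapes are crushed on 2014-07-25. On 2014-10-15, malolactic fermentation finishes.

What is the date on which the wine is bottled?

2014-12-10

The grapes are crushed: Jul 25, 2014.
Primary fermentation completes: Jul 25, 2014 + 65 days = Sep 28, 2014.
Barrel aging ends: Sep 28, 2014 + 54 days = Nov 21, 2014.
Malolactic fermentation finishes: Oct 15, 2014.
The wine is racked to barrel: Oct 15, 2014 + 4 days = Oct 19, 2014.
Both prerequisites met — barrel aging ends (Nov 21, 2014), the wine is racked to barrel (Oct 19, 2014); the later is Nov 21, 2014.
The wine is bottled: Nov 21, 2014 + 19 days = Dec 10, 2014.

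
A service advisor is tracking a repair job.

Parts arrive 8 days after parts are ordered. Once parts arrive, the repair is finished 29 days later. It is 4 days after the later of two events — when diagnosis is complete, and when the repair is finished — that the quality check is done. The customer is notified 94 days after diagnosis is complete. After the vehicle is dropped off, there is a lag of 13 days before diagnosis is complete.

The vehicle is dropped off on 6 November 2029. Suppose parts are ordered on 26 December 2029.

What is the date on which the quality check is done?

The vehicle is dropped off: Nov 6, 2029.
Diagnosis is complete: Nov 6, 2029 + 13 days = Nov 19, 2029.
Parts are ordered: Dec 26, 2029.
Parts arrive: Dec 26, 2029 + 8 days = Jan 3, 2030.
The repair is finished: Jan 3, 2030 + 29 days = Feb 1, 2030.
Both prerequisites met — diagnosis is complete (Nov 19, 2029), the repair is finished (Feb 1, 2030); the later is Feb 1, 2030.
The quality check is done: Feb 1, 2030 + 4 days = Feb 5, 2030.

5 February 2030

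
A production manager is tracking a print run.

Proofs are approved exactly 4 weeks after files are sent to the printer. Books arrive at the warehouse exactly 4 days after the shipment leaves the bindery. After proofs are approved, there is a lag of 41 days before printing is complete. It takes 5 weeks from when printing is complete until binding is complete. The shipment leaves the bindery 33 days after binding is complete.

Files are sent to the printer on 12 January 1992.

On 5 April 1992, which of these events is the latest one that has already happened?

Printing is complete

Files are sent to the printer: Jan 12, 1992.
Proofs are approved: Jan 12, 1992 + 4 weeks = Feb 9, 1992.
Printing is complete: Feb 9, 1992 + 41 days = Mar 21, 1992.
Binding is complete: Mar 21, 1992 + 5 weeks = Apr 25, 1992.
The shipment leaves the bindery: Apr 25, 1992 + 33 days = May 28, 1992.
Books arrive at the warehouse: May 28, 1992 + 4 days = Jun 1, 1992.
Apr 5, 1992 falls between when printing is complete (Mar 21, 1992) and when binding is complete (Apr 25, 1992).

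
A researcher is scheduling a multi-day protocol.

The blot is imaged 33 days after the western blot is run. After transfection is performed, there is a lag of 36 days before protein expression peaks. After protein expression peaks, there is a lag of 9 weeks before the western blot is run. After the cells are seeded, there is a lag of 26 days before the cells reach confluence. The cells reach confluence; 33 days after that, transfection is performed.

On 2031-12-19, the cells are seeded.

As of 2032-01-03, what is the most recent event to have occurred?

The cells are seeded: Dec 19, 2031.
The cells reach confluence: Dec 19, 2031 + 26 days = Jan 14, 2032.
Transfection is performed: Jan 14, 2032 + 33 days = Feb 16, 2032.
Protein expression peaks: Feb 16, 2032 + 36 days = Mar 23, 2032.
The western blot is run: Mar 23, 2032 + 9 weeks = May 25, 2032.
The blot is imaged: May 25, 2032 + 33 days = Jun 27, 2032.
Jan 3, 2032 falls between when the cells are seeded (Dec 19, 2031) and when the cells reach confluence (Jan 14, 2032).

The cells are seeded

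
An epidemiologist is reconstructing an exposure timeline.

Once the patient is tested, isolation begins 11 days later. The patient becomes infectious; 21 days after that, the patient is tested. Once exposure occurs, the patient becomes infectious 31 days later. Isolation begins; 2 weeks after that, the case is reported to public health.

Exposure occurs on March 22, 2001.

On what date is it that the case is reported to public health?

Exposure occurs: Mar 22, 2001.
The patient becomes infectious: Mar 22, 2001 + 31 days = Apr 22, 2001.
The patient is tested: Apr 22, 2001 + 21 days = May 13, 2001.
Isolation begins: May 13, 2001 + 11 days = May 24, 2001.
The case is reported to public health: May 24, 2001 + 2 weeks = Jun 7, 2001.

June 7, 2001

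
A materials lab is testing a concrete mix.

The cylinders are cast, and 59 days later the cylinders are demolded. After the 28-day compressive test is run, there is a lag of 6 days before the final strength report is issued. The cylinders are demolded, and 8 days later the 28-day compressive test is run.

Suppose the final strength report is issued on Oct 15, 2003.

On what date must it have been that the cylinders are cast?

Aug 3, 2003

The final strength report is issued: Oct 15, 2003.
The 28-day compressive test is run: Oct 15, 2003 − 6 days = Oct 9, 2003.
The cylinders are demolded: Oct 9, 2003 − 8 days = Oct 1, 2003.
The cylinders are cast: Oct 1, 2003 − 59 days = Aug 3, 2003.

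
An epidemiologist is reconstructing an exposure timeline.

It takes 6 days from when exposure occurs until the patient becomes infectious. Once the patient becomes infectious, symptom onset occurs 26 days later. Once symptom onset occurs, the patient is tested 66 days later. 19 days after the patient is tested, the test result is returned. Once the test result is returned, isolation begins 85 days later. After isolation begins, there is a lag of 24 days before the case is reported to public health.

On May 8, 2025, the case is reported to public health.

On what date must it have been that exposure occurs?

The case is reported to public health: May 8, 2025.
Isolation begins: May 8, 2025 − 24 days = Apr 14, 2025.
The test result is returned: Apr 14, 2025 − 85 days = Jan 19, 2025.
The patient is tested: Jan 19, 2025 − 19 days = Dec 31, 2024.
Symptom onset occurs: Dec 31, 2024 − 66 days = Oct 26, 2024.
The patient becomes infectious: Oct 26, 2024 − 26 days = Sep 30, 2024.
Exposure occurs: Sep 30, 2024 − 6 days = Sep 24, 2024.

September 24, 2024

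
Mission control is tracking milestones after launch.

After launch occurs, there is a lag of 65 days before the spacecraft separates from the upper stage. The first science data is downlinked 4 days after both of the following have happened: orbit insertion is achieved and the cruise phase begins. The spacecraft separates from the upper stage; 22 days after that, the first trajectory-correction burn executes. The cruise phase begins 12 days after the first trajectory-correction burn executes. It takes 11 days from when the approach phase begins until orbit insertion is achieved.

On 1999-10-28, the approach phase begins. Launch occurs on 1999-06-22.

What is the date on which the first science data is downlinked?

1999-11-12

The approach phase begins: Oct 28, 1999.
Orbit insertion is achieved: Oct 28, 1999 + 11 days = Nov 8, 1999.
Launch occurs: Jun 22, 1999.
The spacecraft separates from the upper stage: Jun 22, 1999 + 65 days = Aug 26, 1999.
The first trajectory-correction burn executes: Aug 26, 1999 + 22 days = Sep 17, 1999.
The cruise phase begins: Sep 17, 1999 + 12 days = Sep 29, 1999.
Both prerequisites met — orbit insertion is achieved (Nov 8, 1999), the cruise phase begins (Sep 29, 1999); the later is Nov 8, 1999.
The first science data is downlinked: Nov 8, 1999 + 4 days = Nov 12, 1999.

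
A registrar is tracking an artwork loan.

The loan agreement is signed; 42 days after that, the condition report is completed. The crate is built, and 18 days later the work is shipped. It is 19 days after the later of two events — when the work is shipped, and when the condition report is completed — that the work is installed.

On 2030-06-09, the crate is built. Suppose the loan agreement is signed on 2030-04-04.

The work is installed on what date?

2030-07-16

The crate is built: Jun 9, 2030.
The work is shipped: Jun 9, 2030 + 18 days = Jun 27, 2030.
The loan agreement is signed: Apr 4, 2030.
The condition report is completed: Apr 4, 2030 + 42 days = May 16, 2030.
Both prerequisites met — the work is shipped (Jun 27, 2030), the condition report is completed (May 16, 2030); the later is Jun 27, 2030.
The work is installed: Jun 27, 2030 + 19 days = Jul 16, 2030.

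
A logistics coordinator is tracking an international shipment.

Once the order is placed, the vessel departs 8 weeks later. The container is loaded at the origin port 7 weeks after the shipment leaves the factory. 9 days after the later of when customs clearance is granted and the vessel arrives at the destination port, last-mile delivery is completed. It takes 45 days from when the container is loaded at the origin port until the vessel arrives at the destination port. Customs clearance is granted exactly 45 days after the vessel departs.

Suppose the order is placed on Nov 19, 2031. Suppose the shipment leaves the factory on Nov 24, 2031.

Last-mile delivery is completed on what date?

Mar 8, 2032

The order is placed: Nov 19, 2031.
The vessel departs: Nov 19, 2031 + 8 weeks = Jan 14, 2032.
Customs clearance is granted: Jan 14, 2032 + 45 days = Feb 28, 2032.
The shipment leaves the factory: Nov 24, 2031.
The container is loaded at the origin port: Nov 24, 2031 + 7 weeks = Jan 12, 2032.
The vessel arrives at the destination port: Jan 12, 2032 + 45 days = Feb 26, 2032.
Both prerequisites met — customs clearance is granted (Feb 28, 2032), the vessel arrives at the destination port (Feb 26, 2032); the later is Feb 28, 2032.
Last-mile delivery is completed: Feb 28, 2032 + 9 days = Mar 8, 2032.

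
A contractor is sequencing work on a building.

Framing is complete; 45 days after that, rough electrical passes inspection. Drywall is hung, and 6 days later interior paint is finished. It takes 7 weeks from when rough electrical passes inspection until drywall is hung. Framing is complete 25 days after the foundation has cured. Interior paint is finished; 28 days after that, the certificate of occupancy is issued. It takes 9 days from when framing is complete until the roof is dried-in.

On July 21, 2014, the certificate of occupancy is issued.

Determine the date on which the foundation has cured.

The certificate of occupancy is issued: Jul 21, 2014.
Interior paint is finished: Jul 21, 2014 − 28 days = Jun 23, 2014.
Drywall is hung: Jun 23, 2014 − 6 days = Jun 17, 2014.
Rough electrical passes inspection: Jun 17, 2014 − 7 weeks = Apr 29, 2014.
Framing is complete: Apr 29, 2014 − 45 days = Mar 15, 2014.
The foundation has cured: Mar 15, 2014 − 25 days = Feb 18, 2014.

February 18, 2014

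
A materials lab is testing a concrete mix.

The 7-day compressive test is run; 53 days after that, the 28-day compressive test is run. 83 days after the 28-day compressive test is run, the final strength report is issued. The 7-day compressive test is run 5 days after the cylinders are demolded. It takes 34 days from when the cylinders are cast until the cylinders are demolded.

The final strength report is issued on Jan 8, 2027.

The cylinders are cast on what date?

The final strength report is issued: Jan 8, 2027.
The 28-day compressive test is run: Jan 8, 2027 − 83 days = Oct 17, 2026.
The 7-day compressive test is run: Oct 17, 2026 − 53 days = Aug 25, 2026.
The cylinders are demolded: Aug 25, 2026 − 5 days = Aug 20, 2026.
The cylinders are cast: Aug 20, 2026 − 34 days = Jul 17, 2026.

Jul 17, 2026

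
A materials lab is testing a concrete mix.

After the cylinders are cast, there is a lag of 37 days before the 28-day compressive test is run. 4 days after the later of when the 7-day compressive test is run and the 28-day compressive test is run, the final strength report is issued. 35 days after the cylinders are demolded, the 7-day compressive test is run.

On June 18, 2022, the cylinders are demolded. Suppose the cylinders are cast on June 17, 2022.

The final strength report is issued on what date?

The cylinders are demolded: Jun 18, 2022.
The 7-day compressive test is run: Jun 18, 2022 + 35 days = Jul 23, 2022.
The cylinders are cast: Jun 17, 2022.
The 28-day compressive test is run: Jun 17, 2022 + 37 days = Jul 24, 2022.
Both prerequisites met — the 7-day compressive test is run (Jul 23, 2022), the 28-day compressive test is run (Jul 24, 2022); the later is Jul 24, 2022.
The final strength report is issued: Jul 24, 2022 + 4 days = Jul 28, 2022.

July 28, 2022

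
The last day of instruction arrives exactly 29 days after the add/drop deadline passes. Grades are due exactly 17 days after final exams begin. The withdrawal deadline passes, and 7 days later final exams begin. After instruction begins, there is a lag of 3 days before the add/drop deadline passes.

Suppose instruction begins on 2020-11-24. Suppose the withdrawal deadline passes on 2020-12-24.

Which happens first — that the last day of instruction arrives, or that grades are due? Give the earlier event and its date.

The last day of instruction arrives — 2020-12-26

Instruction begins: Nov 24, 2020.
The add/drop deadline passes: Nov 24, 2020 + 3 days = Nov 27, 2020.
The last day of instruction arrives: Nov 27, 2020 + 29 days = Dec 26, 2020.
The withdrawal deadline passes: Dec 24, 2020.
Final exams begin: Dec 24, 2020 + 7 days = Dec 31, 2020.
Grades are due: Dec 31, 2020 + 17 days = Jan 17, 2021.
Comparing: the last day of instruction arrives on Dec 26, 2020 vs grades are due on Jan 17, 2021. Earlier: the last day of instruction arrives.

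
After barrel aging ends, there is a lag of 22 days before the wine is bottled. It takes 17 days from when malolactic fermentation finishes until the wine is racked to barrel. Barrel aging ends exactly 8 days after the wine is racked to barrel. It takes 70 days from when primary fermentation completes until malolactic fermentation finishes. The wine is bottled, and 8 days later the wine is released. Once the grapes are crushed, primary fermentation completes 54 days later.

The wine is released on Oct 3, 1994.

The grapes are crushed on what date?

The wine is released: Oct 3, 1994.
The wine is bottled: Oct 3, 1994 − 8 days = Sep 25, 1994.
Barrel aging ends: Sep 25, 1994 − 22 days = Sep 3, 1994.
The wine is racked to barrel: Sep 3, 1994 − 8 days = Aug 26, 1994.
Malolactic fermentation finishes: Aug 26, 1994 − 17 days = Aug 9, 1994.
Primary fermentation completes: Aug 9, 1994 − 70 days = May 31, 1994.
The grapes are crushed: May 31, 1994 − 54 days = Apr 7, 1994.

Apr 7, 1994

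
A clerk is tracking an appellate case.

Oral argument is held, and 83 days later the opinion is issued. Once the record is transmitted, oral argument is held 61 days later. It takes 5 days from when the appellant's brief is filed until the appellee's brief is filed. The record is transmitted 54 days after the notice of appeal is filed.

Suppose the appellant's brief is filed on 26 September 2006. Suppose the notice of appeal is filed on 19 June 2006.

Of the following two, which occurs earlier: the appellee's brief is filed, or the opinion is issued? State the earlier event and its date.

The appellant's brief is filed: Sep 26, 2006.
The appellee's brief is filed: Sep 26, 2006 + 5 days = Oct 1, 2006.
The notice of appeal is filed: Jun 19, 2006.
The record is transmitted: Jun 19, 2006 + 54 days = Aug 12, 2006.
Oral argument is held: Aug 12, 2006 + 61 days = Oct 12, 2006.
The opinion is issued: Oct 12, 2006 + 83 days = Jan 3, 2007.
Comparing: the appellee's brief is filed on Oct 1, 2006 vs the opinion is issued on Jan 3, 2007. Earlier: the appellee's brief is filed.

The appellee's brief is filed — 1 October 2006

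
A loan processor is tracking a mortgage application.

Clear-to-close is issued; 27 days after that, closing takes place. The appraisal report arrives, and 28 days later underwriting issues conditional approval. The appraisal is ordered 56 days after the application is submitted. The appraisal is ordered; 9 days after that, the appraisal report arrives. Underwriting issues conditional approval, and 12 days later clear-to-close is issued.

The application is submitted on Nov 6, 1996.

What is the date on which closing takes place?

Mar 18, 1997

The application is submitted: Nov 6, 1996.
The appraisal is ordered: Nov 6, 1996 + 56 days = Jan 1, 1997.
The appraisal report arrives: Jan 1, 1997 + 9 days = Jan 10, 1997.
Underwriting issues conditional approval: Jan 10, 1997 + 28 days = Feb 7, 1997.
Clear-to-close is issued: Feb 7, 1997 + 12 days = Feb 19, 1997.
Closing takes place: Feb 19, 1997 + 27 days = Mar 18, 1997.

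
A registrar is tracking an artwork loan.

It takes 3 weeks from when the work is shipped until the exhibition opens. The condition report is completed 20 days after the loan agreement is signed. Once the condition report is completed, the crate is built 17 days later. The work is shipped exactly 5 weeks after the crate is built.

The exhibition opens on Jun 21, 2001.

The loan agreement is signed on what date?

Mar 20, 2001

The exhibition opens: Jun 21, 2001.
The work is shipped: Jun 21, 2001 − 3 weeks = May 31, 2001.
The crate is built: May 31, 2001 − 5 weeks = Apr 26, 2001.
The condition report is completed: Apr 26, 2001 − 17 days = Apr 9, 2001.
The loan agreement is signed: Apr 9, 2001 − 20 days = Mar 20, 2001.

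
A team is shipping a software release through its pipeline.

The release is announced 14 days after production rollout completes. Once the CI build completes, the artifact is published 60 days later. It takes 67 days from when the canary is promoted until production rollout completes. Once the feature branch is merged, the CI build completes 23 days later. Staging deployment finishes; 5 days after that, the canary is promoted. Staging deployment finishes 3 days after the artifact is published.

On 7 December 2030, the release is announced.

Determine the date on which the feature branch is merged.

The release is announced: Dec 7, 2030.
Production rollout completes: Dec 7, 2030 − 14 days = Nov 23, 2030.
The canary is promoted: Nov 23, 2030 − 67 days = Sep 17, 2030.
Staging deployment finishes: Sep 17, 2030 − 5 days = Sep 12, 2030.
The artifact is published: Sep 12, 2030 − 3 days = Sep 9, 2030.
The CI build completes: Sep 9, 2030 − 60 days = Jul 11, 2030.
The feature branch is merged: Jul 11, 2030 − 23 days = Jun 18, 2030.

18 June 2030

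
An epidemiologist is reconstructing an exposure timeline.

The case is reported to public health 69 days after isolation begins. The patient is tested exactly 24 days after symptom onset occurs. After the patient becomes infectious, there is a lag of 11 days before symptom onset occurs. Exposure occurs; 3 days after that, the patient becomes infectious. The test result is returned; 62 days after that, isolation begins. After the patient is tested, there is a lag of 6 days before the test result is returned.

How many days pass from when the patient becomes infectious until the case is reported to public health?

Causal path: the patient becomes infectious → symptom onset occurs → the patient is tested → the test result is returned → isolation begins → the case is reported to public health.
Total delay along the path: 11 + 24 + 6 + 62 + 69 = 172 days.

172 days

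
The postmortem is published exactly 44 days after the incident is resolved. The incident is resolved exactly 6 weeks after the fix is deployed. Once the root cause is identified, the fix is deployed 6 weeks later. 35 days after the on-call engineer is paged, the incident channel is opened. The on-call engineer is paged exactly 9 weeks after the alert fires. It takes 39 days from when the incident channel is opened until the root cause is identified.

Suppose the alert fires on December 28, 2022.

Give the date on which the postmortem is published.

The alert fires: Dec 28, 2022.
The on-call engineer is paged: Dec 28, 2022 + 9 weeks = Mar 1, 2023.
The incident channel is opened: Mar 1, 2023 + 35 days = Apr 5, 2023.
The root cause is identified: Apr 5, 2023 + 39 days = May 14, 2023.
The fix is deployed: May 14, 2023 + 6 weeks = Jun 25, 2023.
The incident is resolved: Jun 25, 2023 + 6 weeks = Aug 6, 2023.
The postmortem is published: Aug 6, 2023 + 44 days = Sep 19, 2023.

September 19, 2023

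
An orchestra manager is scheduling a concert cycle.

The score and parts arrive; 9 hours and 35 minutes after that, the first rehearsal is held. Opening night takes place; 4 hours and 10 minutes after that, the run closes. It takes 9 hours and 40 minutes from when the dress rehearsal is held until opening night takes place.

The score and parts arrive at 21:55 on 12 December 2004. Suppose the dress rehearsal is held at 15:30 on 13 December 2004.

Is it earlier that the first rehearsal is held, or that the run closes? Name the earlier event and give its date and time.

The first rehearsal is held — 07:30 on 13 December 2004

The score and parts arrive: 21:55 Dec 12, 2004.
The first rehearsal is held: 21:55 Dec 12, 2004 + 9h35m = 07:30 Dec 13, 2004.
The dress rehearsal is held: 15:30 Dec 13, 2004.
Opening night takes place: 15:30 Dec 13, 2004 + 9h40m = 01:10 Dec 14, 2004.
The run closes: 01:10 Dec 14, 2004 + 4h10m = 05:20 Dec 14, 2004.
Comparing: the first rehearsal is held at 07:30 Dec 13, 2004 vs the run closes at 05:20 Dec 14, 2004. Earlier: the first rehearsal is held.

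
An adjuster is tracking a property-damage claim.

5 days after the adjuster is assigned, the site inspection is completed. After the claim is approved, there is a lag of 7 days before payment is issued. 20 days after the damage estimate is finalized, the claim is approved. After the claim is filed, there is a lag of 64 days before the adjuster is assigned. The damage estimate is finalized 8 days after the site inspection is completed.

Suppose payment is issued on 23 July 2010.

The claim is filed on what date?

10 April 2010

Payment is issued: Jul 23, 2010.
The claim is approved: Jul 23, 2010 − 7 days = Jul 16, 2010.
The damage estimate is finalized: Jul 16, 2010 − 20 days = Jun 26, 2010.
The site inspection is completed: Jun 26, 2010 − 8 days = Jun 18, 2010.
The adjuster is assigned: Jun 18, 2010 − 5 days = Jun 13, 2010.
The claim is filed: Jun 13, 2010 − 64 days = Apr 10, 2010.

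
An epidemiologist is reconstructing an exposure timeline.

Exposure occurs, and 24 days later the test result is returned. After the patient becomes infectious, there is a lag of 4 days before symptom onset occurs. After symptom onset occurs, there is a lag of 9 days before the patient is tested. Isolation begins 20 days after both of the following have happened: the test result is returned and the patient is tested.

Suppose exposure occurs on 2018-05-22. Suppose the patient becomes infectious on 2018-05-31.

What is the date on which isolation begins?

2018-07-05

Exposure occurs: May 22, 2018.
The test result is returned: May 22, 2018 + 24 days = Jun 15, 2018.
The patient becomes infectious: May 31, 2018.
Symptom onset occurs: May 31, 2018 + 4 days = Jun 4, 2018.
The patient is tested: Jun 4, 2018 + 9 days = Jun 13, 2018.
Both prerequisites met — the test result is returned (Jun 15, 2018), the patient is tested (Jun 13, 2018); the later is Jun 15, 2018.
Isolation begins: Jun 15, 2018 + 20 days = Jul 5, 2018.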